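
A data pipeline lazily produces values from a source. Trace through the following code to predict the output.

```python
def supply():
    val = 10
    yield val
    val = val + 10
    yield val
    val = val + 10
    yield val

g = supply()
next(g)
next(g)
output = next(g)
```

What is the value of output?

Step 1: Trace through generator execution:
  Yield 1: val starts at 10, yield 10
  Yield 2: val = 10 + 10 = 20, yield 20
  Yield 3: val = 20 + 10 = 30, yield 30
Step 2: First next() gets 10, second next() gets the second value, third next() yields 30.
Therefore output = 30.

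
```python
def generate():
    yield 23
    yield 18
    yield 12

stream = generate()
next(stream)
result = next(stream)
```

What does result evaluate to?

Step 1: generate() creates a generator.
Step 2: next(stream) yields 23 (consumed and discarded).
Step 3: next(stream) yields 18, assigned to result.
Therefore result = 18.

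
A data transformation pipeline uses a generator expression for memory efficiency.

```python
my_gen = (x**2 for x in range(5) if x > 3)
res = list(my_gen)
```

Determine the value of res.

Step 1: For range(5), keep x > 3, then square:
  x=0: 0 <= 3, excluded
  x=1: 1 <= 3, excluded
  x=2: 2 <= 3, excluded
  x=3: 3 <= 3, excluded
  x=4: 4 > 3, yield 4**2 = 16
Therefore res = [16].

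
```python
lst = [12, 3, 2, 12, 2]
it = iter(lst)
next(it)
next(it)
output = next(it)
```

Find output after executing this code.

Step 1: Create iterator over [12, 3, 2, 12, 2].
Step 2: next() consumes 12.
Step 3: next() consumes 3.
Step 4: next() returns 2.
Therefore output = 2.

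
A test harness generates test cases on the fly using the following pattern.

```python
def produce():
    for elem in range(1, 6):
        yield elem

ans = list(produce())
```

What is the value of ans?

Step 1: The generator yields each value from range(1, 6).
Step 2: list() consumes all yields: [1, 2, 3, 4, 5].
Therefore ans = [1, 2, 3, 4, 5].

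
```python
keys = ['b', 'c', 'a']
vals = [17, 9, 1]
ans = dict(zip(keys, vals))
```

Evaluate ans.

Step 1: zip pairs keys with values:
  'b' -> 17
  'c' -> 9
  'a' -> 1
Therefore ans = {'b': 17, 'c': 9, 'a': 1}.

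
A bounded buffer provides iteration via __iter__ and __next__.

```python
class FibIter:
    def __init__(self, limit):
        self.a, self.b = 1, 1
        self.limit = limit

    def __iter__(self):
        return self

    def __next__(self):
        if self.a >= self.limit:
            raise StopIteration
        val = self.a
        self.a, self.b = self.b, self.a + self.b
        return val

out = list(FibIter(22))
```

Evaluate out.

Step 1: Fibonacci-like sequence (a=1, b=1) until >= 22:
  Yield 1, then a,b = 1,2
  Yield 1, then a,b = 2,3
  Yield 2, then a,b = 3,5
  Yield 3, then a,b = 5,8
  Yield 5, then a,b = 8,13
  Yield 8, then a,b = 13,21
  Yield 13, then a,b = 21,34
  Yield 21, then a,b = 34,55
Step 2: 34 >= 22, stop.
Therefore out = [1, 1, 2, 3, 5, 8, 13, 21].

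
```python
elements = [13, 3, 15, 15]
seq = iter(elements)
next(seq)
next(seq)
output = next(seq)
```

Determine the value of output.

Step 1: Create iterator over [13, 3, 15, 15].
Step 2: next() consumes 13.
Step 3: next() consumes 3.
Step 4: next() returns 15.
Therefore output = 15.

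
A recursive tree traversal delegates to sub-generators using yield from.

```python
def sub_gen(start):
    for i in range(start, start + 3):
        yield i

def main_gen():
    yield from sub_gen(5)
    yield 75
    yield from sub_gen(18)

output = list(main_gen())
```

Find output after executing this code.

Step 1: main_gen() delegates to sub_gen(5):
  yield 5
  yield 6
  yield 7
Step 2: yield 75
Step 3: Delegates to sub_gen(18):
  yield 18
  yield 19
  yield 20
Therefore output = [5, 6, 7, 75, 18, 19, 20].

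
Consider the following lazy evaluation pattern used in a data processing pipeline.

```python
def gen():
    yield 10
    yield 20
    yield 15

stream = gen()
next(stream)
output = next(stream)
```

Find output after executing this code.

Step 1: gen() creates a generator.
Step 2: next(stream) yields 10 (consumed and discarded).
Step 3: next(stream) yields 20, assigned to output.
Therefore output = 20.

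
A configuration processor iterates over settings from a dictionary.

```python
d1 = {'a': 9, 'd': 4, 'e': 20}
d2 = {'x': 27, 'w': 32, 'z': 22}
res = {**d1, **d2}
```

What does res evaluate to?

Step 1: Merge d1 and d2 (d2 values override on key conflicts).
Step 2: d1 has keys ['a', 'd', 'e'], d2 has keys ['x', 'w', 'z'].
Therefore res = {'a': 9, 'd': 4, 'e': 20, 'x': 27, 'w': 32, 'z': 22}.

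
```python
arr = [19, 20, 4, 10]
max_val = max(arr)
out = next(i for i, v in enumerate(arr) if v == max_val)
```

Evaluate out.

Step 1: max([19, 20, 4, 10]) = 20.
Step 2: Find first index where value == 20:
  Index 0: 19 != 20
  Index 1: 20 == 20, found!
Therefore out = 1.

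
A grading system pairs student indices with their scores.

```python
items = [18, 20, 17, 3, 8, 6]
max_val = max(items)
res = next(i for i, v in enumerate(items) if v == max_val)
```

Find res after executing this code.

Step 1: max([18, 20, 17, 3, 8, 6]) = 20.
Step 2: Find first index where value == 20:
  Index 0: 18 != 20
  Index 1: 20 == 20, found!
Therefore res = 1.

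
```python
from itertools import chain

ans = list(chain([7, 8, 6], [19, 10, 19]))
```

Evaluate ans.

Step 1: chain() concatenates iterables: [7, 8, 6] + [19, 10, 19].
Therefore ans = [7, 8, 6, 19, 10, 19].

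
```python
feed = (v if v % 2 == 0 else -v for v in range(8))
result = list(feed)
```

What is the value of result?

Step 1: For each v in range(8), yield v if even, else -v:
  v=0: even, yield 0
  v=1: odd, yield -1
  v=2: even, yield 2
  v=3: odd, yield -3
  v=4: even, yield 4
  v=5: odd, yield -5
  v=6: even, yield 6
  v=7: odd, yield -7
Therefore result = [0, -1, 2, -3, 4, -5, 6, -7].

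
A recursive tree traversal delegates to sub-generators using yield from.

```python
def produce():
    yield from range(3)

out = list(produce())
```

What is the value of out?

Step 1: yield from delegates to the iterable, yielding each element.
Step 2: Collected values: [0, 1, 2].
Therefore out = [0, 1, 2].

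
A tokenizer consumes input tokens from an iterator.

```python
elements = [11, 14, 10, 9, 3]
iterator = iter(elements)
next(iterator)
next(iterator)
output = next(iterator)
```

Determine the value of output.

Step 1: Create iterator over [11, 14, 10, 9, 3].
Step 2: next() consumes 11.
Step 3: next() consumes 14.
Step 4: next() returns 10.
Therefore output = 10.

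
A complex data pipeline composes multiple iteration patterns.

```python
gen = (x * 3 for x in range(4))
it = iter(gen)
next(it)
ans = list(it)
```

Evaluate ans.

Step 1: Generator produces [0, 3, 6, 9].
Step 2: next(it) consumes first element (0).
Step 3: list(it) collects remaining: [3, 6, 9].
Therefore ans = [3, 6, 9].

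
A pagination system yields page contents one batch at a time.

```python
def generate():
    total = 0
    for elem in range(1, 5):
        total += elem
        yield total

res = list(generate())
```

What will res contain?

Step 1: Generator accumulates running sum:
  elem=1: total = 1, yield 1
  elem=2: total = 3, yield 3
  elem=3: total = 6, yield 6
  elem=4: total = 10, yield 10
Therefore res = [1, 3, 6, 10].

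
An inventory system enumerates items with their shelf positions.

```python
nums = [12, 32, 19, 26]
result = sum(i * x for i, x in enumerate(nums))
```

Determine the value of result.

Step 1: Compute i * x for each (i, x) in enumerate([12, 32, 19, 26]):
  i=0, x=12: 0*12 = 0
  i=1, x=32: 1*32 = 32
  i=2, x=19: 2*19 = 38
  i=3, x=26: 3*26 = 78
Step 2: sum = 0 + 32 + 38 + 78 = 148.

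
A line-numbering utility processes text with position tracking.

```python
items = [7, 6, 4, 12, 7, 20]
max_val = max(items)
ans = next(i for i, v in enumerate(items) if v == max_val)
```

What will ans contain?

Step 1: max([7, 6, 4, 12, 7, 20]) = 20.
Step 2: Find first index where value == 20:
  Index 0: 7 != 20
  Index 1: 6 != 20
  Index 2: 4 != 20
  Index 3: 12 != 20
  Index 4: 7 != 20
  Index 5: 20 == 20, found!
Therefore ans = 5.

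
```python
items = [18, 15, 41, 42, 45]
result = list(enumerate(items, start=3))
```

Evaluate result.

Step 1: enumerate with start=3:
  (3, 18)
  (4, 15)
  (5, 41)
  (6, 42)
  (7, 45)
Therefore result = [(3, 18), (4, 15), (5, 41), (6, 42), (7, 45)].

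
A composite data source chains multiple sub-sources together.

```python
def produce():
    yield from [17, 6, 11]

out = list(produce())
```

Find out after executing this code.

Step 1: yield from delegates to the iterable, yielding each element.
Step 2: Collected values: [17, 6, 11].
Therefore out = [17, 6, 11].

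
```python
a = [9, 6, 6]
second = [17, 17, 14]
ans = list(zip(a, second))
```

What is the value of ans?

Step 1: zip pairs elements at same index:
  Index 0: (9, 17)
  Index 1: (6, 17)
  Index 2: (6, 14)
Therefore ans = [(9, 17), (6, 17), (6, 14)].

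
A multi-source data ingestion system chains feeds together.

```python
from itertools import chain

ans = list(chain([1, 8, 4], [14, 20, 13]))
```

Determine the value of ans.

Step 1: chain() concatenates iterables: [1, 8, 4] + [14, 20, 13].
Therefore ans = [1, 8, 4, 14, 20, 13].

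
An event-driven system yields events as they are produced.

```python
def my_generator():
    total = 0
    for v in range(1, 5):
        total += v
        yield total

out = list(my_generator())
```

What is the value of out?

Step 1: Generator accumulates running sum:
  v=1: total = 1, yield 1
  v=2: total = 3, yield 3
  v=3: total = 6, yield 6
  v=4: total = 10, yield 10
Therefore out = [1, 3, 6, 10].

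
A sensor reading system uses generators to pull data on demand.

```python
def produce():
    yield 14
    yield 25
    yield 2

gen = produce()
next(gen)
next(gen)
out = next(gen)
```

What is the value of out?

Step 1: produce() creates a generator.
Step 2: next(gen) yields 14 (consumed and discarded).
Step 3: next(gen) yields 25 (consumed and discarded).
Step 4: next(gen) yields 2, assigned to out.
Therefore out = 2.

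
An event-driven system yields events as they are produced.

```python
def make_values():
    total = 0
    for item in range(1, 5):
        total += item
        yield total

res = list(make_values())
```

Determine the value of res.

Step 1: Generator accumulates running sum:
  item=1: total = 1, yield 1
  item=2: total = 3, yield 3
  item=3: total = 6, yield 6
  item=4: total = 10, yield 10
Therefore res = [1, 3, 6, 10].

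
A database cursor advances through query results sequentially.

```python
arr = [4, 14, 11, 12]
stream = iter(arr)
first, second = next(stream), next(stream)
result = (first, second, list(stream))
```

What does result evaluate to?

Step 1: Create iterator over [4, 14, 11, 12].
Step 2: first = 4, second = 14.
Step 3: Remaining elements: [11, 12].
Therefore result = (4, 14, [11, 12]).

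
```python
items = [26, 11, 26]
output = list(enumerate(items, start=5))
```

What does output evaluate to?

Step 1: enumerate with start=5:
  (5, 26)
  (6, 11)
  (7, 26)
Therefore output = [(5, 26), (6, 11), (7, 26)].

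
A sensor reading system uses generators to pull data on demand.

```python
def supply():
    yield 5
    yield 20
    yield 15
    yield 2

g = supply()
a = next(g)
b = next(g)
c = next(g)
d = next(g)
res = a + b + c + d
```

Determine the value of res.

Step 1: Create generator and consume all values:
  a = next(g) = 5
  b = next(g) = 20
  c = next(g) = 15
  d = next(g) = 2
Step 2: res = 5 + 20 + 15 + 2 = 42.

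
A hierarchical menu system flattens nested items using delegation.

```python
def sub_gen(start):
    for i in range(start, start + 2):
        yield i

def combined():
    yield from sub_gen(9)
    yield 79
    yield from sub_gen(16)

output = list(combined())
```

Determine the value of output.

Step 1: combined() delegates to sub_gen(9):
  yield 9
  yield 10
Step 2: yield 79
Step 3: Delegates to sub_gen(16):
  yield 16
  yield 17
Therefore output = [9, 10, 79, 16, 17].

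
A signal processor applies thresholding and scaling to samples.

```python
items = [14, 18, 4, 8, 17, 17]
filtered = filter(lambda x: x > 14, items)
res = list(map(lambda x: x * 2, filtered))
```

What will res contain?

Step 1: Filter items for elements > 14:
  14: removed
  18: kept
  4: removed
  8: removed
  17: kept
  17: kept
Step 2: Map x * 2 on filtered [18, 17, 17]:
  18 -> 36
  17 -> 34
  17 -> 34
Therefore res = [36, 34, 34].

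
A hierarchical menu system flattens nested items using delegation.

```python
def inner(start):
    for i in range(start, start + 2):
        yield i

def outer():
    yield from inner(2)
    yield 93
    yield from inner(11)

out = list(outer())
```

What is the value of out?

Step 1: outer() delegates to inner(2):
  yield 2
  yield 3
Step 2: yield 93
Step 3: Delegates to inner(11):
  yield 11
  yield 12
Therefore out = [2, 3, 93, 11, 12].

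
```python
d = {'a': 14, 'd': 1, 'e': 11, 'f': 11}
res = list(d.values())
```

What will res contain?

Step 1: d.values() returns the dictionary values in insertion order.
Therefore res = [14, 1, 11, 11].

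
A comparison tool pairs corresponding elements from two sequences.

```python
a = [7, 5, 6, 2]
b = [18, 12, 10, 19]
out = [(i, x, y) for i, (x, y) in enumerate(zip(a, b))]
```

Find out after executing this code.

Step 1: enumerate(zip(a, b)) gives index with paired elements:
  i=0: (7, 18)
  i=1: (5, 12)
  i=2: (6, 10)
  i=3: (2, 19)
Therefore out = [(0, 7, 18), (1, 5, 12), (2, 6, 10), (3, 2, 19)].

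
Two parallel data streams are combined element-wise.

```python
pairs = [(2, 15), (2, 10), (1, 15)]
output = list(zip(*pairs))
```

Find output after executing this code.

Step 1: zip(*pairs) transposes: unzips [(2, 15), (2, 10), (1, 15)] into separate sequences.
Step 2: First elements: (2, 2, 1), second elements: (15, 10, 15).
Therefore output = [(2, 2, 1), (15, 10, 15)].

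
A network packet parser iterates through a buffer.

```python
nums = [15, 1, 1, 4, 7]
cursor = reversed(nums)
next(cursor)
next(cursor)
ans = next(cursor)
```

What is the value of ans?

Step 1: reversed([15, 1, 1, 4, 7]) gives iterator: [7, 4, 1, 1, 15].
Step 2: First next() = 7, second next() = 4.
Step 3: Third next() = 1.
Therefore ans = 1.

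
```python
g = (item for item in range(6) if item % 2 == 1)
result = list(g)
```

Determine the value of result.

Step 1: Filter range(6) keeping only odd values:
  item=0: even, excluded
  item=1: odd, included
  item=2: even, excluded
  item=3: odd, included
  item=4: even, excluded
  item=5: odd, included
Therefore result = [1, 3, 5].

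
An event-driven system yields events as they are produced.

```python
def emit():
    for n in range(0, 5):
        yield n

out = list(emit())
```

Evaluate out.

Step 1: The generator yields each value from range(0, 5).
Step 2: list() consumes all yields: [0, 1, 2, 3, 4].
Therefore out = [0, 1, 2, 3, 4].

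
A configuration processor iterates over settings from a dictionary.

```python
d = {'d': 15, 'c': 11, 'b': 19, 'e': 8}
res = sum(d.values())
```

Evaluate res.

Step 1: d.values() = [15, 11, 19, 8].
Step 2: sum = 53.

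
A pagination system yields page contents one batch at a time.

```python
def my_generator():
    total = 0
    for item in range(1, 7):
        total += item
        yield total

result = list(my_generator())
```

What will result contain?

Step 1: Generator accumulates running sum:
  item=1: total = 1, yield 1
  item=2: total = 3, yield 3
  item=3: total = 6, yield 6
  item=4: total = 10, yield 10
  item=5: total = 15, yield 15
  item=6: total = 21, yield 21
Therefore result = [1, 3, 6, 10, 15, 21].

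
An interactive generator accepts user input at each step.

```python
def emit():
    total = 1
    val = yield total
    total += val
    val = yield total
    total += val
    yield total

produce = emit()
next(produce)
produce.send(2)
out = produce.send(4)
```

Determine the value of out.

Step 1: next() -> yield total=1.
Step 2: send(2) -> val=2, total = 1+2 = 3, yield 3.
Step 3: send(4) -> val=4, total = 3+4 = 7, yield 7.
Therefore out = 7.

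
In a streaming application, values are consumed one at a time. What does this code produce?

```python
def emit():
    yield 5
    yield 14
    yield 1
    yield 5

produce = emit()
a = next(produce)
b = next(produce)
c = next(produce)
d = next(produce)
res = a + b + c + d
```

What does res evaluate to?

Step 1: Create generator and consume all values:
  a = next(produce) = 5
  b = next(produce) = 14
  c = next(produce) = 1
  d = next(produce) = 5
Step 2: res = 5 + 14 + 1 + 5 = 25.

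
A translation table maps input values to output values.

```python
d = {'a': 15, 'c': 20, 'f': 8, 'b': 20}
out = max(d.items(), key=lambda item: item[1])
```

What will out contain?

Step 1: Find item with maximum value:
  ('a', 15)
  ('c', 20)
  ('f', 8)
  ('b', 20)
Step 2: Maximum value is 20 at key 'c'.
Therefore out = ('c', 20).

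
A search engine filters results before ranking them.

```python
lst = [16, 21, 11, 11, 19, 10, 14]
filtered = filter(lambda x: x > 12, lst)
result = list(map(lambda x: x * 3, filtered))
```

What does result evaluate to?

Step 1: Filter lst for elements > 12:
  16: kept
  21: kept
  11: removed
  11: removed
  19: kept
  10: removed
  14: kept
Step 2: Map x * 3 on filtered [16, 21, 19, 14]:
  16 -> 48
  21 -> 63
  19 -> 57
  14 -> 42
Therefore result = [48, 63, 57, 42].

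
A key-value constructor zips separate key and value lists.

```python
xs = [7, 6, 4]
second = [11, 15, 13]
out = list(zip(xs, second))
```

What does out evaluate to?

Step 1: zip pairs elements at same index:
  Index 0: (7, 11)
  Index 1: (6, 15)
  Index 2: (4, 13)
Therefore out = [(7, 11), (6, 15), (4, 13)].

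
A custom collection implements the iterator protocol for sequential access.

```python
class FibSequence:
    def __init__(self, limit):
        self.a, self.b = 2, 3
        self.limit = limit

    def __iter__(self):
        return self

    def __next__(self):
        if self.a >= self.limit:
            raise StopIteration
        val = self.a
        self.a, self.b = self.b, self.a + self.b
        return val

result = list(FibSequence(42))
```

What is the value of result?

Step 1: Fibonacci-like sequence (a=2, b=3) until >= 42:
  Yield 2, then a,b = 3,5
  Yield 3, then a,b = 5,8
  Yield 5, then a,b = 8,13
  Yield 8, then a,b = 13,21
  Yield 13, then a,b = 21,34
  Yield 21, then a,b = 34,55
  Yield 34, then a,b = 55,89
Step 2: 55 >= 42, stop.
Therefore result = [2, 3, 5, 8, 13, 21, 34].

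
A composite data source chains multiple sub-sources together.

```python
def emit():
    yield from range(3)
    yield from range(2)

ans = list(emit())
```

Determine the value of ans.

Step 1: Trace yields in order:
  yield 0
  yield 1
  yield 2
  yield 0
  yield 1
Therefore ans = [0, 1, 2, 0, 1].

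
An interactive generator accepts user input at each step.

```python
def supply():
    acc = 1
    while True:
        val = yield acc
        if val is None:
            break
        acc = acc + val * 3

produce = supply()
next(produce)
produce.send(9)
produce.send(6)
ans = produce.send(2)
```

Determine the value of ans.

Step 1: next() -> yield acc=1.
Step 2: send(9) -> val=9, acc = 1 + 9*3 = 28, yield 28.
Step 3: send(6) -> val=6, acc = 28 + 6*3 = 46, yield 46.
Step 4: send(2) -> val=2, acc = 46 + 2*3 = 52, yield 52.
Therefore ans = 52.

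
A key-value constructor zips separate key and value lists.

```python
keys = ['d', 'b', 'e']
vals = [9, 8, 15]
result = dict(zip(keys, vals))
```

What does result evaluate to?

Step 1: zip pairs keys with values:
  'd' -> 9
  'b' -> 8
  'e' -> 15
Therefore result = {'d': 9, 'b': 8, 'e': 15}.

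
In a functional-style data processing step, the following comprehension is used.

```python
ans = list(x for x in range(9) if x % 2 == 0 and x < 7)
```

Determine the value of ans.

Step 1: Filter range(9) where x % 2 == 0 and x < 7:
  x=0: both conditions met, included
  x=1: excluded (1 % 2 != 0)
  x=2: both conditions met, included
  x=3: excluded (3 % 2 != 0)
  x=4: both conditions met, included
  x=5: excluded (5 % 2 != 0)
  x=6: both conditions met, included
  x=7: excluded (7 % 2 != 0, 7 >= 7)
  x=8: excluded (8 >= 7)
Therefore ans = [0, 2, 4, 6].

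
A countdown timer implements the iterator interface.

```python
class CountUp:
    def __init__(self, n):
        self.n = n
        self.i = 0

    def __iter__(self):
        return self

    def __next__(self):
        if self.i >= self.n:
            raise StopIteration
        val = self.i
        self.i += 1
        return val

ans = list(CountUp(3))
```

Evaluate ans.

Step 1: CountUp(3) creates an iterator counting 0 to 2.
Step 2: list() consumes all values: [0, 1, 2].
Therefore ans = [0, 1, 2].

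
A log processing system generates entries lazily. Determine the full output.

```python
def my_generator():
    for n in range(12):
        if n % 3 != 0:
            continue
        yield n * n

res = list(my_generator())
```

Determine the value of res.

Step 1: Only yield n**2 when n is divisible by 3:
  n=0: 0 % 3 == 0, yield 0**2 = 0
  n=3: 3 % 3 == 0, yield 3**2 = 9
  n=6: 6 % 3 == 0, yield 6**2 = 36
  n=9: 9 % 3 == 0, yield 9**2 = 81
Therefore res = [0, 9, 36, 81].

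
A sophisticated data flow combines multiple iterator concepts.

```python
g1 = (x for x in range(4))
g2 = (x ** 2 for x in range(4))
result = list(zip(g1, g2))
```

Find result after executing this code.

Step 1: g1 produces [0, 1, 2, 3].
Step 2: g2 produces [0, 1, 4, 9].
Step 3: zip pairs them: [(0, 0), (1, 1), (2, 4), (3, 9)].
Therefore result = [(0, 0), (1, 1), (2, 4), (3, 9)].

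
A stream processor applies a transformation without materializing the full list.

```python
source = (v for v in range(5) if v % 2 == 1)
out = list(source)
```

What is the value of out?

Step 1: Filter range(5) keeping only odd values:
  v=0: even, excluded
  v=1: odd, included
  v=2: even, excluded
  v=3: odd, included
  v=4: even, excluded
Therefore out = [1, 3].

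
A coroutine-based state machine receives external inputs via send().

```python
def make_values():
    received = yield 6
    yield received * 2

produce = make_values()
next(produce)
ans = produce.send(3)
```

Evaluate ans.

Step 1: next(produce) advances to first yield, producing 6.
Step 2: send(3) resumes, received = 3.
Step 3: yield received * 2 = 3 * 2 = 6.
Therefore ans = 6.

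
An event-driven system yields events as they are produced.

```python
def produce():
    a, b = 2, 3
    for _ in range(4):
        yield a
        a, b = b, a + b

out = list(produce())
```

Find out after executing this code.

Step 1: Fibonacci-like sequence starting with a=2, b=3:
  Iteration 1: yield a=2, then a,b = 3,5
  Iteration 2: yield a=3, then a,b = 5,8
  Iteration 3: yield a=5, then a,b = 8,13
  Iteration 4: yield a=8, then a,b = 13,21
Therefore out = [2, 3, 5, 8].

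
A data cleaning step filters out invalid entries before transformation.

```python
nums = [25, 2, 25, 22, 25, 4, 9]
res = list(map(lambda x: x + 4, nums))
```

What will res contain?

Step 1: Apply lambda x: x + 4 to each element:
  25 -> 29
  2 -> 6
  25 -> 29
  22 -> 26
  25 -> 29
  4 -> 8
  9 -> 13
Therefore res = [29, 6, 29, 26, 29, 8, 13].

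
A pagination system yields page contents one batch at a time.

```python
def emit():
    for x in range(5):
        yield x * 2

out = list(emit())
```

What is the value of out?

Step 1: For each x in range(5), yield x * 2:
  x=0: yield 0 * 2 = 0
  x=1: yield 1 * 2 = 2
  x=2: yield 2 * 2 = 4
  x=3: yield 3 * 2 = 6
  x=4: yield 4 * 2 = 8
Therefore out = [0, 2, 4, 6, 8].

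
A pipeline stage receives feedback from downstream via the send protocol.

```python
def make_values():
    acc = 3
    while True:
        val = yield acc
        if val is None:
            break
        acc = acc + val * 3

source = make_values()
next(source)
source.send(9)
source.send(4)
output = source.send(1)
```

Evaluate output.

Step 1: next() -> yield acc=3.
Step 2: send(9) -> val=9, acc = 3 + 9*3 = 30, yield 30.
Step 3: send(4) -> val=4, acc = 30 + 4*3 = 42, yield 42.
Step 4: send(1) -> val=1, acc = 42 + 1*3 = 45, yield 45.
Therefore output = 45.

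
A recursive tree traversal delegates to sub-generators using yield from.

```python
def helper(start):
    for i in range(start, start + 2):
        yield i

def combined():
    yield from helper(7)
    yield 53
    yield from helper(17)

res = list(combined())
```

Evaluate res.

Step 1: combined() delegates to helper(7):
  yield 7
  yield 8
Step 2: yield 53
Step 3: Delegates to helper(17):
  yield 17
  yield 18
Therefore res = [7, 8, 53, 17, 18].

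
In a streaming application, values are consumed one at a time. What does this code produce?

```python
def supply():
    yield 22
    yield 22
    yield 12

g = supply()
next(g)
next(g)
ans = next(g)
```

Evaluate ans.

Step 1: supply() creates a generator.
Step 2: next(g) yields 22 (consumed and discarded).
Step 3: next(g) yields 22 (consumed and discarded).
Step 4: next(g) yields 12, assigned to ans.
Therefore ans = 12.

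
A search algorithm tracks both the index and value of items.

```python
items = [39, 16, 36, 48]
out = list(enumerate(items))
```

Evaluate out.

Step 1: enumerate pairs each element with its index:
  (0, 39)
  (1, 16)
  (2, 36)
  (3, 48)
Therefore out = [(0, 39), (1, 16), (2, 36), (3, 48)].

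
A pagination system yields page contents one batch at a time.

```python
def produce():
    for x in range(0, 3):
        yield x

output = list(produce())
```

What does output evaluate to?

Step 1: The generator yields each value from range(0, 3).
Step 2: list() consumes all yields: [0, 1, 2].
Therefore output = [0, 1, 2].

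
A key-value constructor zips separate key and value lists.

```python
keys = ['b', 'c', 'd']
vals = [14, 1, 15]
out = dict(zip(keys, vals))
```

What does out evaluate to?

Step 1: zip pairs keys with values:
  'b' -> 14
  'c' -> 1
  'd' -> 15
Therefore out = {'b': 14, 'c': 1, 'd': 15}.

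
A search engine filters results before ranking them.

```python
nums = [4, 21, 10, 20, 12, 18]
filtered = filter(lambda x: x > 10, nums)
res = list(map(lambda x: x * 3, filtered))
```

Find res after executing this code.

Step 1: Filter nums for elements > 10:
  4: removed
  21: kept
  10: removed
  20: kept
  12: kept
  18: kept
Step 2: Map x * 3 on filtered [21, 20, 12, 18]:
  21 -> 63
  20 -> 60
  12 -> 36
  18 -> 54
Therefore res = [63, 60, 36, 54].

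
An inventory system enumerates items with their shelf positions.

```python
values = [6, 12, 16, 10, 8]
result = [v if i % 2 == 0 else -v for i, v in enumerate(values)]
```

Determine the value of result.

Step 1: For each (i, v), keep v if i is even, negate if odd:
  i=0 (even): keep 6
  i=1 (odd): negate to -12
  i=2 (even): keep 16
  i=3 (odd): negate to -10
  i=4 (even): keep 8
Therefore result = [6, -12, 16, -10, 8].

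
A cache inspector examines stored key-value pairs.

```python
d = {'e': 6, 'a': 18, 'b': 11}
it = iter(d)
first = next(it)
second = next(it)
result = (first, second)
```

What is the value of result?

Step 1: iter(d) iterates over keys: ['e', 'a', 'b'].
Step 2: first = next(it) = 'e', second = next(it) = 'a'.
Therefore result = ('e', 'a').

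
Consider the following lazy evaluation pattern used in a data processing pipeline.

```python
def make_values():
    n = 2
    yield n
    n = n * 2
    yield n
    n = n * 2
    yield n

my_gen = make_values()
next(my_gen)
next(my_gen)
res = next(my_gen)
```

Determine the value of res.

Step 1: Trace through generator execution:
  Yield 1: n starts at 2, yield 2
  Yield 2: n = 2 * 2 = 4, yield 4
  Yield 3: n = 4 * 2 = 8, yield 8
Step 2: First next() gets 2, second next() gets the second value, third next() yields 8.
Therefore res = 8.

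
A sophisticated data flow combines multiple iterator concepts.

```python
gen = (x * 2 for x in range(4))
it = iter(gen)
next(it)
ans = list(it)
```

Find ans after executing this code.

Step 1: Generator produces [0, 2, 4, 6].
Step 2: next(it) consumes first element (0).
Step 3: list(it) collects remaining: [2, 4, 6].
Therefore ans = [2, 4, 6].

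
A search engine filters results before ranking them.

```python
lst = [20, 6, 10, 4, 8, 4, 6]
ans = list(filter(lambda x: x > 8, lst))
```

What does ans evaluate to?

Step 1: Filter elements > 8:
  20: kept
  6: removed
  10: kept
  4: removed
  8: removed
  4: removed
  6: removed
Therefore ans = [20, 10].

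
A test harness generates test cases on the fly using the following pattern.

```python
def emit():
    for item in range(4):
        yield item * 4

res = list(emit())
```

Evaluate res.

Step 1: For each item in range(4), yield item * 4:
  item=0: yield 0 * 4 = 0
  item=1: yield 1 * 4 = 4
  item=2: yield 2 * 4 = 8
  item=3: yield 3 * 4 = 12
Therefore res = [0, 4, 8, 12].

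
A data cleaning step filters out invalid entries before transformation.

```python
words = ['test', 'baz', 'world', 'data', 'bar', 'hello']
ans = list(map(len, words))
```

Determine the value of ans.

Step 1: Map len() to each word:
  'test' -> 4
  'baz' -> 3
  'world' -> 5
  'data' -> 4
  'bar' -> 3
  'hello' -> 5
Therefore ans = [4, 3, 5, 4, 3, 5].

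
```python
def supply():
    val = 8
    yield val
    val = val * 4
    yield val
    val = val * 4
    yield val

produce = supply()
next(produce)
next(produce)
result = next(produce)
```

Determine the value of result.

Step 1: Trace through generator execution:
  Yield 1: val starts at 8, yield 8
  Yield 2: val = 8 * 4 = 32, yield 32
  Yield 3: val = 32 * 4 = 128, yield 128
Step 2: First next() gets 8, second next() gets the second value, third next() yields 128.
Therefore result = 128.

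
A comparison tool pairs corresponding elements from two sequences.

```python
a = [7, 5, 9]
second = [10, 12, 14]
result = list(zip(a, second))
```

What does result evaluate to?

Step 1: zip pairs elements at same index:
  Index 0: (7, 10)
  Index 1: (5, 12)
  Index 2: (9, 14)
Therefore result = [(7, 10), (5, 12), (9, 14)].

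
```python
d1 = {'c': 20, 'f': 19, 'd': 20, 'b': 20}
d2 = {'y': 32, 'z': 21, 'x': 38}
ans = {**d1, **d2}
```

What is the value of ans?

Step 1: Merge d1 and d2 (d2 values override on key conflicts).
Step 2: d1 has keys ['c', 'f', 'd', 'b'], d2 has keys ['y', 'z', 'x'].
Therefore ans = {'c': 20, 'f': 19, 'd': 20, 'b': 20, 'y': 32, 'z': 21, 'x': 38}.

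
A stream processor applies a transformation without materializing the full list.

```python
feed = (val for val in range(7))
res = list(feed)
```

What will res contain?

Step 1: Generator expression iterates range(7): [0, 1, 2, 3, 4, 5, 6].
Step 2: list() collects all values.
Therefore res = [0, 1, 2, 3, 4, 5, 6].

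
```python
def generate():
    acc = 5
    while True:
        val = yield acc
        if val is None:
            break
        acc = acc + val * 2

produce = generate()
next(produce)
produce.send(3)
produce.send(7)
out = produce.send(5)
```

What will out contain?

Step 1: next() -> yield acc=5.
Step 2: send(3) -> val=3, acc = 5 + 3*2 = 11, yield 11.
Step 3: send(7) -> val=7, acc = 11 + 7*2 = 25, yield 25.
Step 4: send(5) -> val=5, acc = 25 + 5*2 = 35, yield 35.
Therefore out = 35.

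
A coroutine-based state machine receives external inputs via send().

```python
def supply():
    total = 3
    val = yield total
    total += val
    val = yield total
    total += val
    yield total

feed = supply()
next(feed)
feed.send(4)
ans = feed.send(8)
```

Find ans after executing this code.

Step 1: next() -> yield total=3.
Step 2: send(4) -> val=4, total = 3+4 = 7, yield 7.
Step 3: send(8) -> val=8, total = 7+8 = 15, yield 15.
Therefore ans = 15.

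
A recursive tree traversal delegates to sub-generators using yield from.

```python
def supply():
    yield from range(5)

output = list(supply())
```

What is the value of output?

Step 1: yield from delegates to the iterable, yielding each element.
Step 2: Collected values: [0, 1, 2, 3, 4].
Therefore output = [0, 1, 2, 3, 4].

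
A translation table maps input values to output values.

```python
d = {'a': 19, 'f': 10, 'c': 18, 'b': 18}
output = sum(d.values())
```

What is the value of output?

Step 1: d.values() = [19, 10, 18, 18].
Step 2: sum = 65.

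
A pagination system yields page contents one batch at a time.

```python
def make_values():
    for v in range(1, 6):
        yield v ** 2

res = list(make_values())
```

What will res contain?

Step 1: For each v in range(1, 6), yield v**2:
  v=1: yield 1**2 = 1
  v=2: yield 2**2 = 4
  v=3: yield 3**2 = 9
  v=4: yield 4**2 = 16
  v=5: yield 5**2 = 25
Therefore res = [1, 4, 9, 16, 25].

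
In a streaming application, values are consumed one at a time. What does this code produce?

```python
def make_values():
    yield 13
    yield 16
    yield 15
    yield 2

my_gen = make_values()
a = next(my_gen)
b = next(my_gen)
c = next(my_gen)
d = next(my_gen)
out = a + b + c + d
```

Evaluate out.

Step 1: Create generator and consume all values:
  a = next(my_gen) = 13
  b = next(my_gen) = 16
  c = next(my_gen) = 15
  d = next(my_gen) = 2
Step 2: out = 13 + 16 + 15 + 2 = 46.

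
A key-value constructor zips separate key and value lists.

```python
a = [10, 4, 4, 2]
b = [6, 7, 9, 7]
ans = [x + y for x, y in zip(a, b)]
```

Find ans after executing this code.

Step 1: Add corresponding elements:
  10 + 6 = 16
  4 + 7 = 11
  4 + 9 = 13
  2 + 7 = 9
Therefore ans = [16, 11, 13, 9].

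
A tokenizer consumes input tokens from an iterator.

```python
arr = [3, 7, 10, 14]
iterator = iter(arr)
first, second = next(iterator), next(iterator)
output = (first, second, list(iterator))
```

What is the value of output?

Step 1: Create iterator over [3, 7, 10, 14].
Step 2: first = 3, second = 7.
Step 3: Remaining elements: [10, 14].
Therefore output = (3, 7, [10, 14]).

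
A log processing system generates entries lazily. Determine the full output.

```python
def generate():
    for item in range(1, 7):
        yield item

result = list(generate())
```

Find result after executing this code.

Step 1: The generator yields each value from range(1, 7).
Step 2: list() consumes all yields: [1, 2, 3, 4, 5, 6].
Therefore result = [1, 2, 3, 4, 5, 6].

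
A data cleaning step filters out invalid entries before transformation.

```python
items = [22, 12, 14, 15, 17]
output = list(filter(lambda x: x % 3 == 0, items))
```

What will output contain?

Step 1: Filter elements divisible by 3:
  22 % 3 = 1: removed
  12 % 3 = 0: kept
  14 % 3 = 2: removed
  15 % 3 = 0: kept
  17 % 3 = 2: removed
Therefore output = [12, 15].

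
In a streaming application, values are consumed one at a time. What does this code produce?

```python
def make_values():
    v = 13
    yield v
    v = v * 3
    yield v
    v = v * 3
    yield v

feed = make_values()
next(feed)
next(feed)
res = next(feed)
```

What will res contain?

Step 1: Trace through generator execution:
  Yield 1: v starts at 13, yield 13
  Yield 2: v = 13 * 3 = 39, yield 39
  Yield 3: v = 39 * 3 = 117, yield 117
Step 2: First next() gets 13, second next() gets the second value, third next() yields 117.
Therefore res = 117.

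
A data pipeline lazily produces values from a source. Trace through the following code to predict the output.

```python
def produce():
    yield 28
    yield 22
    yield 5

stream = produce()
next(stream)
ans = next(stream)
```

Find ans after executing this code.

Step 1: produce() creates a generator.
Step 2: next(stream) yields 28 (consumed and discarded).
Step 3: next(stream) yields 22, assigned to ans.
Therefore ans = 22.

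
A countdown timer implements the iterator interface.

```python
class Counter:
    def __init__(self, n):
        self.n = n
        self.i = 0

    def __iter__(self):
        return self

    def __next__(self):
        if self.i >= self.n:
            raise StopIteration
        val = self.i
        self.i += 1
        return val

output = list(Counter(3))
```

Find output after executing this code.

Step 1: Counter(3) creates an iterator counting 0 to 2.
Step 2: list() consumes all values: [0, 1, 2].
Therefore output = [0, 1, 2].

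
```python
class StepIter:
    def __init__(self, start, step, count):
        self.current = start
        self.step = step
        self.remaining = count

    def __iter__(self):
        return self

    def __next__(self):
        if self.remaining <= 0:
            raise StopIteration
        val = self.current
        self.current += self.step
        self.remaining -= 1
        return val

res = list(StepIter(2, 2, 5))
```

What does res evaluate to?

Step 1: StepIter starts at 2, increments by 2, for 5 steps:
  Yield 2, then current += 2
  Yield 4, then current += 2
  Yield 6, then current += 2
  Yield 8, then current += 2
  Yield 10, then current += 2
Therefore res = [2, 4, 6, 8, 10].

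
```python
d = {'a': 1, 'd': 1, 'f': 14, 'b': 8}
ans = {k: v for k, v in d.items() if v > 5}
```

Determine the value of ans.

Step 1: Filter items where value > 5:
  'a': 1 <= 5: removed
  'd': 1 <= 5: removed
  'f': 14 > 5: kept
  'b': 8 > 5: kept
Therefore ans = {'f': 14, 'b': 8}.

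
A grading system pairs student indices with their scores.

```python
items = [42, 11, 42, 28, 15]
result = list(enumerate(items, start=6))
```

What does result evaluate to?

Step 1: enumerate with start=6:
  (6, 42)
  (7, 11)
  (8, 42)
  (9, 28)
  (10, 15)
Therefore result = [(6, 42), (7, 11), (8, 42), (9, 28), (10, 15)].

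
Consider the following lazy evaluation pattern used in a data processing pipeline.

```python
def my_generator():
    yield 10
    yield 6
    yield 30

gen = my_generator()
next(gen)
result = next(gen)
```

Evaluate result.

Step 1: my_generator() creates a generator.
Step 2: next(gen) yields 10 (consumed and discarded).
Step 3: next(gen) yields 6, assigned to result.
Therefore result = 6.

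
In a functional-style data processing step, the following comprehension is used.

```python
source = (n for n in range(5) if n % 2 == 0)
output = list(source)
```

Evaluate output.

Step 1: Filter range(5) keeping only even values:
  n=0: even, included
  n=1: odd, excluded
  n=2: even, included
  n=3: odd, excluded
  n=4: even, included
Therefore output = [0, 2, 4].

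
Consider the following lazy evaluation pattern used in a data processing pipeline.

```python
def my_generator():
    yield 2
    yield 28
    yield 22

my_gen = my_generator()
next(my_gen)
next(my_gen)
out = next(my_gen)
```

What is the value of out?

Step 1: my_generator() creates a generator.
Step 2: next(my_gen) yields 2 (consumed and discarded).
Step 3: next(my_gen) yields 28 (consumed and discarded).
Step 4: next(my_gen) yields 22, assigned to out.
Therefore out = 22.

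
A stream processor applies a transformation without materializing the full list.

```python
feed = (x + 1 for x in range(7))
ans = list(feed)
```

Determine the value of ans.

Step 1: For each x in range(7), compute x+1:
  x=0: 0+1 = 1
  x=1: 1+1 = 2
  x=2: 2+1 = 3
  x=3: 3+1 = 4
  x=4: 4+1 = 5
  x=5: 5+1 = 6
  x=6: 6+1 = 7
Therefore ans = [1, 2, 3, 4, 5, 6, 7].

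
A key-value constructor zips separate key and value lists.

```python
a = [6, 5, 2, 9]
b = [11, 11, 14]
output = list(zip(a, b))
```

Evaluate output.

Step 1: zip stops at shortest (len(a)=4, len(b)=3):
  Index 0: (6, 11)
  Index 1: (5, 11)
  Index 2: (2, 14)
Step 2: Last element of a (9) has no pair, dropped.
Therefore output = [(6, 11), (5, 11), (2, 14)].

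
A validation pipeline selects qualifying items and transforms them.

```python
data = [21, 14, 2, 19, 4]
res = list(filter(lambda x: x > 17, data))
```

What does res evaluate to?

Step 1: Filter elements > 17:
  21: kept
  14: removed
  2: removed
  19: kept
  4: removed
Therefore res = [21, 19].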